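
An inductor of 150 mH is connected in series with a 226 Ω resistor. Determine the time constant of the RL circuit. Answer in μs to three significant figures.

τ ≈ 664 μs

τ = L/R = (0.15 H)/(226 Ω) = 6.637×10^-4 s.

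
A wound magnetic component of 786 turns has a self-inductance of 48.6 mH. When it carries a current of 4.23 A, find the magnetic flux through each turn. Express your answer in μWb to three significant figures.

Φ_B ≈ 262 μWb

From L = NΦ_B/I, the flux per turn is Φ_B = LI/N.
Φ_B = (4.860×10^-2 H)(4.23 A)/786 = 2.615×10^-4 Wb.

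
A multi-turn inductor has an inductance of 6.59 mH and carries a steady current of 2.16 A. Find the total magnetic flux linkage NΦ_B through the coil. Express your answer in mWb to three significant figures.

NΦ_B ≈ 14.2 mWb

From L = NΦ_B/I, the flux linkage is NΦ_B = LI.
NΦ_B = (6.590×10^-3 H)(2.16 A) = 1.423×10^-2 Wb.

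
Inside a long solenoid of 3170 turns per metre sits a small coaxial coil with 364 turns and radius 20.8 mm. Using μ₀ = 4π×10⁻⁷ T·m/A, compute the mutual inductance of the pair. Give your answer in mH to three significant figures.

M ≈ 1.97 mH

The outer solenoid produces a uniform field B₁ = μ₀n₁I₁ across the inner coil,
so the flux linkage is N₂Φ = N₂B₁A₂ = μ₀n₁N₂A₂·I₁, giving M = μ₀n₁N₂A₂.
A₂ = πr² = π(2.080×10^-2 m)² = 1.359×10^-3 m².
M = (4π×10⁻⁷)(3170)(364)(1.359×10^-3) = 1.971×10^-3 H.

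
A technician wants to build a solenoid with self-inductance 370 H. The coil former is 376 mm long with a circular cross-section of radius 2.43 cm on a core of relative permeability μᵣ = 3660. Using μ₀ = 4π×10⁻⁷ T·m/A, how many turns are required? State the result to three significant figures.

A = πr² = π(2.430×10^-2 m)² = 1.855×10^-3 m².
From L = μ₀μᵣN²A/ℓ, N = √(Lℓ / (μ₀μᵣA)).
N = √[(370)(0.376) / ((4π×10⁻⁷)(3660)×1.855×10^-3)] = √(1.631×10^7) ≈ 4038.0.

N ≈ 4040 turns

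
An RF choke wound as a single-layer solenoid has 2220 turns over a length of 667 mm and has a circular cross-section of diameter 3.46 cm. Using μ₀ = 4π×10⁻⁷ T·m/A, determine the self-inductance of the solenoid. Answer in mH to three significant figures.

A = π(d/2)² = π(1.730×10^-2 m)² = 9.402×10^-4 m².
For a long solenoid, L = μ₀N²A/ℓ.
L = (4π×10⁻⁷)(2220)²(9.402×10^-4)/(0.667 m) = 8.730×10^-3 H.

L ≈ 8.73 mH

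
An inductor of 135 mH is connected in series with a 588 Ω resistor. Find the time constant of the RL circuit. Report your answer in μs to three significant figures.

τ = L/R = (0.135 H)/(588 Ω) = 2.296×10^-4 s.

τ ≈ 230 μs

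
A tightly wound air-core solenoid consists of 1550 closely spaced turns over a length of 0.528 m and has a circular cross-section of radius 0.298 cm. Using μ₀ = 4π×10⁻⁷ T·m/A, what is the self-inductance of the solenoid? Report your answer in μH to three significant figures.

L ≈ 160 μH

A = πr² = π(2.980×10^-3 m)² = 2.790×10^-5 m².
For a long solenoid, L = μ₀N²A/ℓ.
L = (4π×10⁻⁷)(1550)²(2.790×10^-5)/(0.528 m) = 1.595×10^-4 H.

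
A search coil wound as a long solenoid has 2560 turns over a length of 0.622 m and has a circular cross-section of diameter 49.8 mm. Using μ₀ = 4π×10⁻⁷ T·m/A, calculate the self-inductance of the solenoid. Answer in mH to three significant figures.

L ≈ 25.8 mH

A = π(d/2)² = π(2.490×10^-2 m)² = 1.948×10^-3 m².
For a long solenoid, L = μ₀N²A/ℓ.
L = (4π×10⁻⁷)(2560)²(1.948×10^-3)/(0.622 m) = 2.579×10^-2 H.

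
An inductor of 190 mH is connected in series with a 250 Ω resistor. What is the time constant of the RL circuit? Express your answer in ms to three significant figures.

τ ≈ 0.760 ms

τ = L/R = (0.19 H)/(250 Ω) = 7.600×10^-4 s.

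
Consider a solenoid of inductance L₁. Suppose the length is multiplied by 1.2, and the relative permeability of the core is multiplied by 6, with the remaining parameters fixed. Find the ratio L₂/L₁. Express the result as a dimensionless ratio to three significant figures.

For a solenoid, L ∝ μᵣN²A/ℓ.
L₂/L₁ = (1.2)^-1 × (6) = 5.00.

L₂/L₁ = 5.00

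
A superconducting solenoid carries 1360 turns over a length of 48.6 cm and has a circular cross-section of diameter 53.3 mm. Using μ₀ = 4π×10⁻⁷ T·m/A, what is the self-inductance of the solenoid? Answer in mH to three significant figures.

A = π(d/2)² = π(2.665×10^-2 m)² = 2.231×10^-3 m².
For a long solenoid, L = μ₀N²A/ℓ.
L = (4π×10⁻⁷)(1360)²(2.231×10^-3)/(0.486 m) = 1.067×10^-2 H.

L ≈ 10.7 mH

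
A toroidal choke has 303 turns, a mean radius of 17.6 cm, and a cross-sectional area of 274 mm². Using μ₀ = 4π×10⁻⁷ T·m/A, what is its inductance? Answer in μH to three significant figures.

L ≈ 28.6 μH

For a thin toroid, L = μ₀N²A/(2πR).
L = (4π×10⁻⁷)(303)²(2.740×10^-4) / (2π×0.176 m) = 2.859×10^-5 H.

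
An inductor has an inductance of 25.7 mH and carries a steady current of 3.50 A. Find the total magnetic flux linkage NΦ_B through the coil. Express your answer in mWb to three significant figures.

NΦ_B ≈ 90.0 mWb

From L = NΦ_B/I, the flux linkage is NΦ_B = LI.
NΦ_B = (2.570×10^-2 H)(3.50 A) = 8.995×10^-2 Wb.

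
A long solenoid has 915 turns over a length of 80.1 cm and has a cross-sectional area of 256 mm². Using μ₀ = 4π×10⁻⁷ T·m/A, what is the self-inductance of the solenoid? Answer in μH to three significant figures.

L ≈ 336 μH

A = 256 mm² = 2.560×10^-4 m².
For a long solenoid, L = μ₀N²A/ℓ.
L = (4π×10⁻⁷)(915)²(2.560×10^-4)/(0.801 m) = 3.362×10^-4 H.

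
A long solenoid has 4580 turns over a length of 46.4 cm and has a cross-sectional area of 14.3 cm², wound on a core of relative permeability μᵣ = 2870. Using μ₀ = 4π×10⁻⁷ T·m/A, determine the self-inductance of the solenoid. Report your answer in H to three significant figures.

L ≈ 233 H

A = 14.3 cm² = 1.430×10^-3 m².
For a long solenoid, L = μ₀μᵣN²A/ℓ.
L = (4π×10⁻⁷)(2870)(4580)²(1.430×10^-3)/(0.464 m) = 233.2 H.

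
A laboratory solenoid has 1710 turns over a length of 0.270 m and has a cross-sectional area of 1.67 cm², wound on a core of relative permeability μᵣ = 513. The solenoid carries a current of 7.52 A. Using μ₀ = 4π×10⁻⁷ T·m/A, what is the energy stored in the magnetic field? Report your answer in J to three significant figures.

A = 1.67 cm² = 1.670×10^-4 m².
L = μ₀μᵣN²A/ℓ = (4π×10⁻⁷)(513)(1710)²(1.670×10^-4)/(0.27) = 1.166 H.
U = ½LI² = ½(1.166)(7.52)² = 32.97 J.

U ≈ 33.0 J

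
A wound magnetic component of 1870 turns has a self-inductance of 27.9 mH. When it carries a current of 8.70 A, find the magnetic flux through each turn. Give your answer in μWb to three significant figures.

Φ_B ≈ 130 μWb

From L = NΦ_B/I, the flux per turn is Φ_B = LI/N.
Φ_B = (2.790×10^-2 H)(8.70 A)/1870 = 1.298×10^-4 Wb.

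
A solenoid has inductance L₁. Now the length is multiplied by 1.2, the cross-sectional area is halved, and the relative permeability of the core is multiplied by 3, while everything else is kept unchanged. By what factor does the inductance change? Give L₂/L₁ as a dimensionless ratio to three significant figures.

For a solenoid, L ∝ μᵣN²A/ℓ.
L₂/L₁ = (1.2)^-1 × (0.5) × (3) = 1.25.

L₂/L₁ = 1.25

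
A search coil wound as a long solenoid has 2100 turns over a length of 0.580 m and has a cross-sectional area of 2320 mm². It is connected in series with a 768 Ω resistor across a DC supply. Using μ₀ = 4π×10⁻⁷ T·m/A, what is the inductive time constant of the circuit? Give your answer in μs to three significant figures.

A = 2320 mm² = 2.320×10^-3 m².
L = μ₀N²A/ℓ = (4π×10⁻⁷)(2100)²(2.320×10^-3)/(0.58) = 2.217×10^-2 H.
τ = L/R = (2.217×10^-2)/(768) = 2.886×10^-5 s.

τ ≈ 28.9 μs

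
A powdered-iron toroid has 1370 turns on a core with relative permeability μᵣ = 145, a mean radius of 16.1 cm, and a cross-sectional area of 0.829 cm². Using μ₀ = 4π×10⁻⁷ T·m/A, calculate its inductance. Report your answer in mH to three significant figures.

L ≈ 28.0 mH

For a thin toroid, L = μ₀μᵣN²A/(2πR).
L = (4π×10⁻⁷)(145)(1370)²(8.290×10^-5) / (2π×0.161 m) = 2.803×10^-2 H.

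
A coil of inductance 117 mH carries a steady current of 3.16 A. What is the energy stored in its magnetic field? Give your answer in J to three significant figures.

U ≈ 0.584 J

Stored magnetic energy: U = ½LI².
U = ½(0.117 H)(3.16 A)² = 0.5842 J.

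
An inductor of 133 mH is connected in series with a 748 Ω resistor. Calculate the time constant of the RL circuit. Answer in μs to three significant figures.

τ ≈ 178 μs

τ = L/R = (0.133 H)/(748 Ω) = 1.778×10^-4 s.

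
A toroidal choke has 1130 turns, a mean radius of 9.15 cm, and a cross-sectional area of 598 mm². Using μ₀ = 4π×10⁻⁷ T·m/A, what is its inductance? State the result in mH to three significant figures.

L ≈ 1.67 mH

For a thin toroid, L = μ₀N²A/(2πR).
L = (4π×10⁻⁷)(1130)²(5.980×10^-4) / (2π×9.150×10^-2 m) = 1.669×10^-3 H.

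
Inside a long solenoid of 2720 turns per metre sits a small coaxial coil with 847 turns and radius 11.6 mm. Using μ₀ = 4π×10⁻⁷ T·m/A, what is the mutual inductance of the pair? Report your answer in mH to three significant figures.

The outer solenoid produces a uniform field B₁ = μ₀n₁I₁ across the inner coil,
so the flux linkage is N₂Φ = N₂B₁A₂ = μ₀n₁N₂A₂·I₁, giving M = μ₀n₁N₂A₂.
A₂ = πr² = π(1.160×10^-2 m)² = 4.227×10^-4 m².
M = (4π×10⁻⁷)(2720)(847)(4.227×10^-4) = 1.224×10^-3 H.

M ≈ 1.22 mH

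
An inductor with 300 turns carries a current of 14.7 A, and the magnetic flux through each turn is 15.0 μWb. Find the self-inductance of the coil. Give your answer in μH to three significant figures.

L ≈ 306 μH

Self-inductance is defined by L = NΦ_B/I (flux linkage over current).
L = (300)(1.500×10^-5 Wb)/(14.7 A) = 3.061×10^-4 H.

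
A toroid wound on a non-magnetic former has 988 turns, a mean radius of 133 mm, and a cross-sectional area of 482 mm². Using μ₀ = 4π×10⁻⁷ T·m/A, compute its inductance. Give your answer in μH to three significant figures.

For a thin toroid, L = μ₀N²A/(2πR).
L = (4π×10⁻⁷)(988)²(4.820×10^-4) / (2π×0.133 m) = 7.075×10^-4 H.

L ≈ 708 μH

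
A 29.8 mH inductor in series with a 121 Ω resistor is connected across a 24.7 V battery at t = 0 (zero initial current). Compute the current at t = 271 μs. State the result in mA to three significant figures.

τ = L/R = 2.980×10^-2/121 = 2.463×10^-4 s; final current I_∞ = ε/R = 24.7/121 = 0.2041 A.
I(t) = I_∞(1 − e^(−t/τ)) with t/τ = 1.100.
I = (0.2041)(1 − e^(−1.100)) = 0.1362 A.

I ≈ 136 mA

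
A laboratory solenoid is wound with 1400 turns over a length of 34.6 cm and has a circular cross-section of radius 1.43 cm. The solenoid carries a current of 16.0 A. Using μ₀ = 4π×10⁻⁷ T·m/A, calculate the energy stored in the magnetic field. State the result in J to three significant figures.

U ≈ 0.585 J

A = πr² = π(1.430×10^-2 m)² = 6.424×10^-4 m².
L = μ₀N²A/ℓ = (4π×10⁻⁷)(1400)²(6.424×10^-4)/(0.346) = 4.573×10^-3 H.
U = ½LI² = ½(4.573×10^-3)(16.0)² = 0.5854 J.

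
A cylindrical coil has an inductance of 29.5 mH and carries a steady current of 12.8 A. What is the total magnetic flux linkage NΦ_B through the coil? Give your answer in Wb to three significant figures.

From L = NΦ_B/I, the flux linkage is NΦ_B = LI.
NΦ_B = (2.950×10^-2 H)(12.8 A) = 0.3776 Wb.

NΦ_B ≈ 0.378 Wb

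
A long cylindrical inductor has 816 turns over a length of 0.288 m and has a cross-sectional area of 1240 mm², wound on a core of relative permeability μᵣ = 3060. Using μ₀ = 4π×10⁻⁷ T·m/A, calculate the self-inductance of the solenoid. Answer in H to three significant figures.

A = 1240 mm² = 1.240×10^-3 m².
For a long solenoid, L = μ₀μᵣN²A/ℓ.
L = (4π×10⁻⁷)(3060)(816)²(1.240×10^-3)/(0.288 m) = 11.02 H.

L ≈ 11.0 H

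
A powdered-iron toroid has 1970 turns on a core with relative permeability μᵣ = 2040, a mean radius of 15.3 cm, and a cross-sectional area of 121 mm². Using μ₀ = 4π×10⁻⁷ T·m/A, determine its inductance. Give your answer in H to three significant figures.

L ≈ 1.25 H

For a thin toroid, L = μ₀μᵣN²A/(2πR).
L = (4π×10⁻⁷)(2040)(1970)²(1.210×10^-4) / (2π×0.153 m) = 1.252 H.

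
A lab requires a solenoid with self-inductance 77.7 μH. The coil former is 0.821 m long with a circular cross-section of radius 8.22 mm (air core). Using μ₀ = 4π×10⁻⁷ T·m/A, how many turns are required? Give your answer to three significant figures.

A = πr² = π(8.220×10^-3 m)² = 2.123×10^-4 m².
From L = μ₀N²A/ℓ, N = √(Lℓ / (μ₀A)).
N = √[(7.770×10^-5)(0.821) / ((4π×10⁻⁷)×2.123×10^-4)] = √(2.391×10^5) ≈ 489.0.

N ≈ 489 turns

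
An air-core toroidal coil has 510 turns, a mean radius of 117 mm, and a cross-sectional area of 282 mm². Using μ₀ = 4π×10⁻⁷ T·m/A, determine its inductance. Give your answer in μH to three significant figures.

For a thin toroid, L = μ₀N²A/(2πR).
L = (4π×10⁻⁷)(510)²(2.820×10^-4) / (2π×0.117 m) = 1.254×10^-4 H.

L ≈ 125 μH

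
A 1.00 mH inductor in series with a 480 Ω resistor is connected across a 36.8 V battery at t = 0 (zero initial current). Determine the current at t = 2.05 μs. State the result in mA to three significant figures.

I ≈ 48.0 mA

τ = L/R = 1.000×10^-3/480 = 2.083×10^-6 s; final current I_∞ = ε/R = 36.8/480 = 7.667×10^-2 A.
I(t) = I_∞(1 − e^(−t/τ)) with t/τ = 0.984.
I = (7.667×10^-2)(1 − e^(−0.984)) = 4.801×10^-2 A.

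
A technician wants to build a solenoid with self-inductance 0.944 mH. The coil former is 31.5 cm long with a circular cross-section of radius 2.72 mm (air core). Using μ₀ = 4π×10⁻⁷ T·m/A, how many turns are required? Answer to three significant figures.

A = πr² = π(2.720×10^-3 m)² = 2.324×10^-5 m².
From L = μ₀N²A/ℓ, N = √(Lℓ / (μ₀A)).
N = √[(9.440×10^-4)(0.315) / ((4π×10⁻⁷)×2.324×10^-5)] = √(1.018×10^7) ≈ 3190.7.

N ≈ 3190 turns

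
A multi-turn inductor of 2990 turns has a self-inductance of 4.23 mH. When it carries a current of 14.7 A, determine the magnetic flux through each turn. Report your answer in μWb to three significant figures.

Φ_B ≈ 20.8 μWb

From L = NΦ_B/I, the flux per turn is Φ_B = LI/N.
Φ_B = (4.230×10^-3 H)(14.7 A)/2990 = 2.080×10^-5 Wb.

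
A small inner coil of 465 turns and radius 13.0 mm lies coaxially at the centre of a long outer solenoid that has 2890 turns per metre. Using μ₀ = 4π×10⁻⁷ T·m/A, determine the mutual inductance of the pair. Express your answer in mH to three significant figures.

The outer solenoid produces a uniform field B₁ = μ₀n₁I₁ across the inner coil,
so the flux linkage is N₂Φ = N₂B₁A₂ = μ₀n₁N₂A₂·I₁, giving M = μ₀n₁N₂A₂.
A₂ = πr² = π(1.300×10^-2 m)² = 5.309×10^-4 m².
M = (4π×10⁻⁷)(2890)(465)(5.309×10^-4) = 8.966×10^-4 H.

M ≈ 0.897 mH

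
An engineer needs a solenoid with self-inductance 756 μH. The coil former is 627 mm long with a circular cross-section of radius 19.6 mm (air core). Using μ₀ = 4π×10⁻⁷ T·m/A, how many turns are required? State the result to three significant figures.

A = πr² = π(1.960×10^-2 m)² = 1.207×10^-3 m².
From L = μ₀N²A/ℓ, N = √(Lℓ / (μ₀A)).
N = √[(7.560×10^-4)(0.627) / ((4π×10⁻⁷)×1.207×10^-3)] = √(3.125×10^5) ≈ 559.1.

N ≈ 559 turns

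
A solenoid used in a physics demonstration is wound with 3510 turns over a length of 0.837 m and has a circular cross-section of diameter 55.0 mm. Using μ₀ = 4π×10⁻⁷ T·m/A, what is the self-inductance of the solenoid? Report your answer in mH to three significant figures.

A = π(d/2)² = π(2.750×10^-2 m)² = 2.376×10^-3 m².
For a long solenoid, L = μ₀N²A/ℓ.
L = (4π×10⁻⁷)(3510)²(2.376×10^-3)/(0.837 m) = 4.3945×10^-2 H.

L ≈ 43.9 mH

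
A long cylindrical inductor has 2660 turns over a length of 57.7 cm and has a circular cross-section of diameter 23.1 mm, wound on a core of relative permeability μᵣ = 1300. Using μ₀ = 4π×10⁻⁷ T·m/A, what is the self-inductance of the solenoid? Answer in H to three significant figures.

L ≈ 8.40 H

A = π(d/2)² = π(1.155×10^-2 m)² = 4.191×10^-4 m².
For a long solenoid, L = μ₀μᵣN²A/ℓ.
L = (4π×10⁻⁷)(1300)(2660)²(4.191×10^-4)/(0.577 m) = 8.396 H.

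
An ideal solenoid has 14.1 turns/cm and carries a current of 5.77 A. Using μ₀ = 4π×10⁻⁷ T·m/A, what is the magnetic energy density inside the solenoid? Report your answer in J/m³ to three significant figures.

u ≈ 41.6 J/m³

B = μ₀nI = (4π×10⁻⁷)(1.410×10^3)(5.77) = 1.022×10^-2 T.
u = B²/(2μ₀) = (1.022×10^-2)²/(2×4π×10⁻⁷) = 41.59 J/m³.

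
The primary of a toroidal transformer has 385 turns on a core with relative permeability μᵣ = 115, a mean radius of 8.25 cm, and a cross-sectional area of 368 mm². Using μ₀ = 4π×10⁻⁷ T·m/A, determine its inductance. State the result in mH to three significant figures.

L ≈ 15.2 mH

For a thin toroid, L = μ₀μᵣN²A/(2πR).
L = (4π×10⁻⁷)(115)(385)²(3.680×10^-4) / (2π×8.250×10^-2 m) = 1.521×10^-2 H.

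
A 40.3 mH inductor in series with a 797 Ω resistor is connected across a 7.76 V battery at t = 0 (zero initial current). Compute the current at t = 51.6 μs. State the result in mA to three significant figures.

I ≈ 6.23 mA

τ = L/R = 4.030×10^-2/797 = 5.056×10^-5 s; final current I_∞ = ε/R = 7.76/797 = 9.737×10^-3 A.
I(t) = I_∞(1 − e^(−t/τ)) with t/τ = 1.020.
I = (9.737×10^-3)(1 − e^(−1.020)) = 6.227×10^-3 A.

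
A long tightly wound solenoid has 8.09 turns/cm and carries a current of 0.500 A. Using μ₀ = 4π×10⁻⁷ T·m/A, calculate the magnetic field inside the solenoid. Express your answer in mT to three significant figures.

Inside a long solenoid, B = μ₀nI.
B = (4π×10⁻⁷)(809 m⁻¹)(0.500 A) = 5.083×10^-4 T.

B ≈ 0.508 mT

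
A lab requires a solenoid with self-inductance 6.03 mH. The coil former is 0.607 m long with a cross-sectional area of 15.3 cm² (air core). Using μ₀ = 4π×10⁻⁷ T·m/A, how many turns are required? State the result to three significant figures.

A = 15.3 cm² = 1.530×10^-3 m².
From L = μ₀N²A/ℓ, N = √(Lℓ / (μ₀A)).
N = √[(6.030×10^-3)(0.607) / ((4π×10⁻⁷)×1.530×10^-3)] = √(1.904×10^6) ≈ 1379.8.

N ≈ 1380 turns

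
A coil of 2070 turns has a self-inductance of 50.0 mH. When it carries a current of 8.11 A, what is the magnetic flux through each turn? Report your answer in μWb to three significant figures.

From L = NΦ_B/I, the flux per turn is Φ_B = LI/N.
Φ_B = (5.000×10^-2 H)(8.11 A)/2070 = 1.959×10^-4 Wb.

Φ_B ≈ 196 μWb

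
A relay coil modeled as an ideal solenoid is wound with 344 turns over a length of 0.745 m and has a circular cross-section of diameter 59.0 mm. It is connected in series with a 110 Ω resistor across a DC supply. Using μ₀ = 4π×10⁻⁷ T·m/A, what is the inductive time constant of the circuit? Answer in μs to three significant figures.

τ ≈ 4.96 μs

A = π(d/2)² = π(2.950×10^-2 m)² = 2.734×10^-3 m².
L = μ₀N²A/ℓ = (4π×10⁻⁷)(344)²(2.734×10^-3)/(0.745) = 5.457×10^-4 H.
τ = L/R = (5.457×10^-4)/(110) = 4.961×10^-6 s.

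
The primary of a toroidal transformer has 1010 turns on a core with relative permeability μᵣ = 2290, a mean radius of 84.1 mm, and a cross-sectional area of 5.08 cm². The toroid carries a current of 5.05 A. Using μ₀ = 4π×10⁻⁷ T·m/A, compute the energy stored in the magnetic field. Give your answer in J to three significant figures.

L = μ₀μᵣN²A/(2πR) = (4π×10⁻⁷)(2290)(1010)²(5.080×10^-4)/(2π×8.410×10^-2) = 2.822 H.
U = ½LI² = ½(2.822)(5.05)² = 35.99 J.

U ≈ 36.0 J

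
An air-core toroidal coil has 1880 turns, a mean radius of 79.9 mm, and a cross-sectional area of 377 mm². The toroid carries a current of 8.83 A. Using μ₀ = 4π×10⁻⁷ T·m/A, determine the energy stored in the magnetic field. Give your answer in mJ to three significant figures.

U ≈ 130 mJ

L = μ₀N²A/(2πR) = (4π×10⁻⁷)(1880)²(3.770×10^-4)/(2π×7.990×10^-2) = 3.335×10^-3 H.
U = ½LI² = ½(3.335×10^-3)(8.83)² = 0.13 J.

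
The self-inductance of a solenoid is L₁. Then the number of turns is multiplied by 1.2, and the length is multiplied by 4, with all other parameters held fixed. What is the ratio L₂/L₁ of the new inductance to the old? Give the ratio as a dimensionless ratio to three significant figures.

L₂/L₁ = 0.360

For a solenoid, L ∝ μᵣN²A/ℓ.
L₂/L₁ = (1.2)^2 × (4)^-1 = 0.360.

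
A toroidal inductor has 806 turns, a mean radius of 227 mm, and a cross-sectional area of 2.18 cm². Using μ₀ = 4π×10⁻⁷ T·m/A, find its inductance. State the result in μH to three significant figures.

For a thin toroid, L = μ₀N²A/(2πR).
L = (4π×10⁻⁷)(806)²(2.180×10^-4) / (2π×0.227 m) = 1.248×10^-4 H.

L ≈ 125 μH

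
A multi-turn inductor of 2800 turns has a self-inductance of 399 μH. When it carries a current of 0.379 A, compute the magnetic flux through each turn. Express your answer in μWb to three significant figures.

Φ_B ≈ 0.0540 μWb

From L = NΦ_B/I, the flux per turn is Φ_B = LI/N.
Φ_B = (3.990×10^-4 H)(0.379 A)/2800 = 5.401×10^-8 Wb.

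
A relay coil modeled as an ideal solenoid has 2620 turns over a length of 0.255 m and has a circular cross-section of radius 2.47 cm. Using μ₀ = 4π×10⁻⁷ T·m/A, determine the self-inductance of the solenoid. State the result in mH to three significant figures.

A = πr² = π(2.470×10^-2 m)² = 1.917×10^-3 m².
For a long solenoid, L = μ₀N²A/ℓ.
L = (4π×10⁻⁷)(2620)²(1.917×10^-3)/(0.255 m) = 6.484×10^-2 H.

L ≈ 64.8 mH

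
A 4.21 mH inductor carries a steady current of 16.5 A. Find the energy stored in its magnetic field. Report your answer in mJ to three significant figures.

U ≈ 573 mJ

Stored magnetic energy: U = ½LI².
U = ½(4.210×10^-3 H)(16.5 A)² = 0.5731 J.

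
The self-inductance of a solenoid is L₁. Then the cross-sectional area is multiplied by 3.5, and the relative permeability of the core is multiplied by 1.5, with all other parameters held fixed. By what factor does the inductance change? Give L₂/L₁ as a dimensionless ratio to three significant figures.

For a solenoid, L ∝ μᵣN²A/ℓ.
L₂/L₁ = (3.5) × (1.5) = 5.25.

L₂/L₁ = 5.25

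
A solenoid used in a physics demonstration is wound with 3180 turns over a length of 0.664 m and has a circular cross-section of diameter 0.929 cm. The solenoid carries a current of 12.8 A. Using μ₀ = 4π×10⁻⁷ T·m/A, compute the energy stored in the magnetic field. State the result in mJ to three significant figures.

U ≈ 106 mJ

A = π(d/2)² = π(4.645×10^-3 m)² = 6.778×10^-5 m².
L = μ₀N²A/ℓ = (4π×10⁻⁷)(3180)²(6.778×10^-5)/(0.664) = 1.297×10^-3 H.
U = ½LI² = ½(1.297×10^-3)(12.8)² = 0.1063 J.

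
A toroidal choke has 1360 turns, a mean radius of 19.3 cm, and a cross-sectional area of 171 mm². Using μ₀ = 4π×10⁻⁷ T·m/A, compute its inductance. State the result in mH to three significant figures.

For a thin toroid, L = μ₀N²A/(2πR).
L = (4π×10⁻⁷)(1360)²(1.710×10^-4) / (2π×0.193 m) = 3.278×10^-4 H.

L ≈ 0.328 mH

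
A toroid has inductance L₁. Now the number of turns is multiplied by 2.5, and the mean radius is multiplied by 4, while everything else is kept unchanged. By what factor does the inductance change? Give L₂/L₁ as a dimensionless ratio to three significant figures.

L₂/L₁ = 1.56

For a toroid, L ∝ μᵣN²A/R.
L₂/L₁ = (2.5)^2 × (4)^-1 = 1.56.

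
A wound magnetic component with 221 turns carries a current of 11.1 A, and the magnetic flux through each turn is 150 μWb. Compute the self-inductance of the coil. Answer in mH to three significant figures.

L ≈ 2.99 mH

Self-inductance is defined by L = NΦ_B/I (flux linkage over current).
L = (221)(1.500×10^-4 Wb)/(11.1 A) = 2.986×10^-3 H.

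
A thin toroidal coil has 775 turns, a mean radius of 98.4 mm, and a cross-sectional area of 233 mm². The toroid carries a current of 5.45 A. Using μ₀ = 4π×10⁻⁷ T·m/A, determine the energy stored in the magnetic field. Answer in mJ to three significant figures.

U ≈ 4.22 mJ

L = μ₀N²A/(2πR) = (4π×10⁻⁷)(775)²(2.330×10^-4)/(2π×9.840×10^-2) = 2.844×10^-4 H.
U = ½LI² = ½(2.844×10^-4)(5.45)² = 4.224×10^-3 J.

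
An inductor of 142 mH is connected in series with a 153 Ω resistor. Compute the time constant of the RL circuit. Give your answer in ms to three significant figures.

τ = L/R = (0.142 H)/(153 Ω) = 9.281×10^-4 s.

τ ≈ 0.928 ms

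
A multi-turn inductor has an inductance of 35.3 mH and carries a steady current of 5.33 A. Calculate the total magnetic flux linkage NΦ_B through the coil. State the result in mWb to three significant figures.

NΦ_B ≈ 188 mWb

From L = NΦ_B/I, the flux linkage is NΦ_B = LI.
NΦ_B = (3.530×10^-2 H)(5.33 A) = 0.1881 Wb.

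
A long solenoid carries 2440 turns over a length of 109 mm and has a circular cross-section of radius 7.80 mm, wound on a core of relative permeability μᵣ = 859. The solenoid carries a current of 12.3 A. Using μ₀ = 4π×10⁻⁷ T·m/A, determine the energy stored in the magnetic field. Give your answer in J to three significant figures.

U ≈ 852 J

A = πr² = π(7.800×10^-3 m)² = 1.911×10^-4 m².
L = μ₀μᵣN²A/ℓ = (4π×10⁻⁷)(859)(2440)²(1.911×10^-4)/(0.109) = 11.27 H.
U = ½LI² = ½(11.27)(12.3)² = 852.46 J.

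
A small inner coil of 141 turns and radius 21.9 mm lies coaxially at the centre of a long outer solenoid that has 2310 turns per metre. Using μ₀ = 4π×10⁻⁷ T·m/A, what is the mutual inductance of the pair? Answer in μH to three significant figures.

The outer solenoid produces a uniform field B₁ = μ₀n₁I₁ across the inner coil,
so the flux linkage is N₂Φ = N₂B₁A₂ = μ₀n₁N₂A₂·I₁, giving M = μ₀n₁N₂A₂.
A₂ = πr² = π(2.190×10^-2 m)² = 1.507×10^-3 m².
M = (4π×10⁻⁷)(2310)(141)(1.507×10^-3) = 6.167×10^-4 H.

M ≈ 617 μH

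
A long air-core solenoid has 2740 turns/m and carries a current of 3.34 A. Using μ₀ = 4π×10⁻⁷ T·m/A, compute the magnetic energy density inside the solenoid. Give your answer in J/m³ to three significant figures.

B = μ₀nI = (4π×10⁻⁷)(2.740×10^3)(3.34) = 1.150×10^-2 T.
u = B²/(2μ₀) = (1.150×10^-2)²/(2×4π×10⁻⁷) = 52.62 J/m³.

u ≈ 52.6 J/m³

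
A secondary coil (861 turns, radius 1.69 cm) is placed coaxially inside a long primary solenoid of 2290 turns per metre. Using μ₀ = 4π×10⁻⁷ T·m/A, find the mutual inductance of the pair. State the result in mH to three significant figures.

The outer solenoid produces a uniform field B₁ = μ₀n₁I₁ across the inner coil,
so the flux linkage is N₂Φ = N₂B₁A₂ = μ₀n₁N₂A₂·I₁, giving M = μ₀n₁N₂A₂.
A₂ = πr² = π(1.690×10^-2 m)² = 8.973×10^-4 m².
M = (4π×10⁻⁷)(2290)(861)(8.973×10^-4) = 2.223×10^-3 H.

M ≈ 2.22 mH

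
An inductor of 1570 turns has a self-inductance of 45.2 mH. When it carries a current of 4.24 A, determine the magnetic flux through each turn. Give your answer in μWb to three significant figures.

Φ_B ≈ 122 μWb

From L = NΦ_B/I, the flux per turn is Φ_B = LI/N.
Φ_B = (4.520×10^-2 H)(4.24 A)/1570 = 1.221×10^-4 Wb.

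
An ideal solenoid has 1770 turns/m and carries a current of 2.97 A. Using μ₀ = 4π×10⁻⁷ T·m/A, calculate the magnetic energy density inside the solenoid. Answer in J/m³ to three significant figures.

u ≈ 17.4 J/m³

B = μ₀nI = (4π×10⁻⁷)(1.770×10^3)(2.97) = 6.606×10^-3 T.
u = B²/(2μ₀) = (6.606×10^-3)²/(2×4π×10⁻⁷) = 17.36 J/m³.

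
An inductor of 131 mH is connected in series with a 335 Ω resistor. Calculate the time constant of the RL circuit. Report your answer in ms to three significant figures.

τ = L/R = (0.131 H)/(335 Ω) = 3.910×10^-4 s.

τ ≈ 0.391 ms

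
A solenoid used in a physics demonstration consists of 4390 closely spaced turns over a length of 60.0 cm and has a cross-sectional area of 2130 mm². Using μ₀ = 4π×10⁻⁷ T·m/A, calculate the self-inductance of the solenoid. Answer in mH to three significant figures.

A = 2130 mm² = 2.130×10^-3 m².
For a long solenoid, L = μ₀N²A/ℓ.
L = (4π×10⁻⁷)(4390)²(2.130×10^-3)/(0.6 m) = 8.597×10^-2 H.

L ≈ 86.0 mH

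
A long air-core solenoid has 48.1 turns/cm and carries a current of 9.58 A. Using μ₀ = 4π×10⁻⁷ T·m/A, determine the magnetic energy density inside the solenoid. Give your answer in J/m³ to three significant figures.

B = μ₀nI = (4π×10⁻⁷)(4.810×10^3)(9.58) = 5.791×10^-2 T.
u = B²/(2μ₀) = (5.791×10^-2)²/(2×4π×10⁻⁷) = 1.334×10^3 J/m³.

u ≈ 1330 J/m³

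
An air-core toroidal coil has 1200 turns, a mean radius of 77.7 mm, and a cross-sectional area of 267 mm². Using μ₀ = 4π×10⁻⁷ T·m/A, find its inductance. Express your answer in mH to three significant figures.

For a thin toroid, L = μ₀N²A/(2πR).
L = (4π×10⁻⁷)(1200)²(2.670×10^-4) / (2π×7.770×10^-2 m) = 9.897×10^-4 H.

L ≈ 0.990 mH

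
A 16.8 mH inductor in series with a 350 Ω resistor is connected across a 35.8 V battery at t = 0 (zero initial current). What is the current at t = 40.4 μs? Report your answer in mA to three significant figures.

τ = L/R = 1.680×10^-2/350 = 4.800×10^-5 s; final current I_∞ = ε/R = 35.8/350 = 0.1023 A.
I(t) = I_∞(1 − e^(−t/τ)) with t/τ = 0.842.
I = (0.1023)(1 − e^(−0.842)) = 5.820×10^-2 A.

I ≈ 58.2 mA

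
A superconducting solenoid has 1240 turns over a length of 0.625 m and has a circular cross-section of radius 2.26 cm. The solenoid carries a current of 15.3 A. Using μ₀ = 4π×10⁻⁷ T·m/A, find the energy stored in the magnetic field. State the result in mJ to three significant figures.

A = πr² = π(2.260×10^-2 m)² = 1.6046×10^-3 m².
L = μ₀N²A/ℓ = (4π×10⁻⁷)(1240)²(1.6046×10^-3)/(0.625) = 4.961×10^-3 H.
U = ½LI² = ½(4.961×10^-3)(15.3)² = 0.5806 J.

U ≈ 581 mJ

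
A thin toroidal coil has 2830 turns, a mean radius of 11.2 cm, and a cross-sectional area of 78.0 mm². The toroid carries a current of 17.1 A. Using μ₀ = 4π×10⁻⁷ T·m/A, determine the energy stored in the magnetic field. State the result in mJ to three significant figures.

U ≈ 163 mJ

L = μ₀N²A/(2πR) = (4π×10⁻⁷)(2830)²(7.800×10^-5)/(2π×0.112) = 1.116×10^-3 H.
U = ½LI² = ½(1.116×10^-3)(17.1)² = 0.1631 J.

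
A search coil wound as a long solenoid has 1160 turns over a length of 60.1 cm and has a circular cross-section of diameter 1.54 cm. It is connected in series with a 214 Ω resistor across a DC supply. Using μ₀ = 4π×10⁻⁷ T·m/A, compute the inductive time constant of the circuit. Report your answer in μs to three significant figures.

A = π(d/2)² = π(7.700×10^-3 m)² = 1.863×10^-4 m².
L = μ₀N²A/ℓ = (4π×10⁻⁷)(1160)²(1.863×10^-4)/(0.601) = 5.241×10^-4 H.
τ = L/R = (5.241×10^-4)/(214) = 2.449×10^-6 s.

τ ≈ 2.45 μs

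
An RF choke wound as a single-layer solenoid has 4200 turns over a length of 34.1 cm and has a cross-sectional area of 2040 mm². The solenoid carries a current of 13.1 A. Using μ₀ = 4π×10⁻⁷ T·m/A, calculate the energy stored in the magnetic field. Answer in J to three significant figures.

U ≈ 11.4 J

A = 2040 mm² = 2.040×10^-3 m².
L = μ₀N²A/ℓ = (4π×10⁻⁷)(4200)²(2.040×10^-3)/(0.341) = 0.1326 H.
U = ½LI² = ½(0.1326)(13.1)² = 11.38 J.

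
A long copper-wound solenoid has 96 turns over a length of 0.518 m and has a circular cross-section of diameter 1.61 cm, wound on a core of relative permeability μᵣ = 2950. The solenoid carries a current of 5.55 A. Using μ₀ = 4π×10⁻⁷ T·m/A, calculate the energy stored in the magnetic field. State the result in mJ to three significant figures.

A = π(d/2)² = π(8.050×10^-3 m)² = 2.036×10^-4 m².
L = μ₀μᵣN²A/ℓ = (4π×10⁻⁷)(2950)(96)²(2.036×10^-4)/(0.518) = 1.343×10^-2 H.
U = ½LI² = ½(1.343×10^-2)(5.55)² = 0.2068 J.

U ≈ 207 mJ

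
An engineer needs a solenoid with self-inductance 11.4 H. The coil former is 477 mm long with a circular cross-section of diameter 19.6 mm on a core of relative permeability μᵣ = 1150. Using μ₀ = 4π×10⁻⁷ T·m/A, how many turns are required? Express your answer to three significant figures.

A = π(d/2)² = π(9.800×10^-3 m)² = 3.017×10^-4 m².
From L = μ₀μᵣN²A/ℓ, N = √(Lℓ / (μ₀μᵣA)).
N = √[(11.4)(0.477) / ((4π×10⁻⁷)(1150)×3.017×10^-4)] = √(1.247×10^7) ≈ 3531.5.

N ≈ 3530 turns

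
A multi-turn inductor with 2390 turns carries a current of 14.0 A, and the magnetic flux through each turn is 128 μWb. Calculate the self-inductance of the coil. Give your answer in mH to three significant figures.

L ≈ 21.9 mH

Self-inductance is defined by L = NΦ_B/I (flux linkage over current).
L = (2390)(1.280×10^-4 Wb)/(14.0 A) = 2.185×10^-2 H.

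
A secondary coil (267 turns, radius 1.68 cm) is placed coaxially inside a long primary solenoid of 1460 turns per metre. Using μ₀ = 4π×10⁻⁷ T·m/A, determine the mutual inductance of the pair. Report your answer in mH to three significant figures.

The outer solenoid produces a uniform field B₁ = μ₀n₁I₁ across the inner coil,
so the flux linkage is N₂Φ = N₂B₁A₂ = μ₀n₁N₂A₂·I₁, giving M = μ₀n₁N₂A₂.
A₂ = πr² = π(1.680×10^-2 m)² = 8.867×10^-4 m².
M = (4π×10⁻⁷)(1460)(267)(8.867×10^-4) = 4.344×10^-4 H.

M ≈ 0.434 mH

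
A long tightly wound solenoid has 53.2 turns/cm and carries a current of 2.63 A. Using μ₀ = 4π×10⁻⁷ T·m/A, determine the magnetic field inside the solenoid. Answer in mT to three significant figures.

Inside a long solenoid, B = μ₀nI.
B = (4π×10⁻⁷)(5.320×10^3 m⁻¹)(2.63 A) = 1.758×10^-2 T.

B ≈ 17.6 mT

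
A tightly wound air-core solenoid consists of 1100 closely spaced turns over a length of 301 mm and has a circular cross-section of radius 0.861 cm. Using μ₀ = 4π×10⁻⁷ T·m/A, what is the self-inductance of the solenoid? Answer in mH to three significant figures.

A = πr² = π(8.610×10^-3 m)² = 2.329×10^-4 m².
For a long solenoid, L = μ₀N²A/ℓ.
L = (4π×10⁻⁷)(1100)²(2.329×10^-4)/(0.301 m) = 1.176×10^-3 H.

L ≈ 1.18 mH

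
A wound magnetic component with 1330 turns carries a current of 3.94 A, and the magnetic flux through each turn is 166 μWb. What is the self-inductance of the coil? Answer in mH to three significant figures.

L ≈ 56.0 mH

Self-inductance is defined by L = NΦ_B/I (flux linkage over current).
L = (1330)(1.660×10^-4 Wb)/(3.94 A) = 5.604×10^-2 H.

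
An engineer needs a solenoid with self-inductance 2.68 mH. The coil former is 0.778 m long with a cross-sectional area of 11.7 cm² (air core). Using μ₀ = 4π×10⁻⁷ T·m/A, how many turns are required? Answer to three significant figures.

N ≈ 1190 turns

A = 11.7 cm² = 1.170×10^-3 m².
From L = μ₀N²A/ℓ, N = √(Lℓ / (μ₀A)).
N = √[(2.680×10^-3)(0.778) / ((4π×10⁻⁷)×1.170×10^-3)] = √(1.418×10^6) ≈ 1190.9.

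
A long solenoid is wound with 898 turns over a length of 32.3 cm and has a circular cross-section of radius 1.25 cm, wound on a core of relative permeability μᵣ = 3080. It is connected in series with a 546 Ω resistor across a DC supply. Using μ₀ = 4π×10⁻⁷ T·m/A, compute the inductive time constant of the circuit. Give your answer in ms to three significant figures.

τ ≈ 8.69 ms

A = πr² = π(1.250×10^-2 m)² = 4.909×10^-4 m².
L = μ₀μᵣN²A/ℓ = (4π×10⁻⁷)(3080)(898)²(4.909×10^-4)/(0.323) = 4.743 H.
τ = L/R = (4.743)/(546) = 8.687×10^-3 s.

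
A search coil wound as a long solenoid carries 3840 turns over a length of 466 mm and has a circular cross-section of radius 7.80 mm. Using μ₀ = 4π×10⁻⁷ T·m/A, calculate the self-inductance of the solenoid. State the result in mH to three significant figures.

A = πr² = π(7.800×10^-3 m)² = 1.911×10^-4 m².
For a long solenoid, L = μ₀N²A/ℓ.
L = (4π×10⁻⁷)(3840)²(1.911×10^-4)/(0.466 m) = 7.600×10^-3 H.

L ≈ 7.60 mH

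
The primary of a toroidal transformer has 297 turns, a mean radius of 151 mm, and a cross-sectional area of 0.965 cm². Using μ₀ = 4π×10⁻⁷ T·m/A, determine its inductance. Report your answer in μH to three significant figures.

For a thin toroid, L = μ₀N²A/(2πR).
L = (4π×10⁻⁷)(297)²(9.650×10^-5) / (2π×0.151 m) = 1.127×10^-5 H.

L ≈ 11.3 μH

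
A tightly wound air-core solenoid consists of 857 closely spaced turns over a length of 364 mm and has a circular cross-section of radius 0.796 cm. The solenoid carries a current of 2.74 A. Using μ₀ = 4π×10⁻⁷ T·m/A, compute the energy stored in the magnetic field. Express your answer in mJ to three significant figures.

U ≈ 1.89 mJ

A = πr² = π(7.960×10^-3 m)² = 1.991×10^-4 m².
L = μ₀N²A/ℓ = (4π×10⁻⁷)(857)²(1.991×10^-4)/(0.364) = 5.047×10^-4 H.
U = ½LI² = ½(5.047×10^-4)(2.74)² = 1.8946×10^-3 J.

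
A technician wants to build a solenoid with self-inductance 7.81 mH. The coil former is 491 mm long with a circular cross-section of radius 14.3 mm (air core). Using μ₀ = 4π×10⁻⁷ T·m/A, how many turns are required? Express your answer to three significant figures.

N ≈ 2180 turns

A = πr² = π(1.430×10^-2 m)² = 6.424×10^-4 m².
From L = μ₀N²A/ℓ, N = √(Lℓ / (μ₀A)).
N = √[(7.810×10^-3)(0.491) / ((4π×10⁻⁷)×6.424×10^-4)] = √(4.750×10^6) ≈ 2179.5.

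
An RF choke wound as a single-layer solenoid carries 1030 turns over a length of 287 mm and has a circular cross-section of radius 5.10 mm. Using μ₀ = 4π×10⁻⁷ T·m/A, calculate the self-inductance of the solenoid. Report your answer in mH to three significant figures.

L ≈ 0.380 mH

A = πr² = π(5.100×10^-3 m)² = 8.171×10^-5 m².
For a long solenoid, L = μ₀N²A/ℓ.
L = (4π×10⁻⁷)(1030)²(8.171×10^-5)/(0.287 m) = 3.796×10^-4 H.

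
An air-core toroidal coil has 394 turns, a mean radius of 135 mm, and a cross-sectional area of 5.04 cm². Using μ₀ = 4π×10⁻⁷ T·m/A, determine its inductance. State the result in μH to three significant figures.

For a thin toroid, L = μ₀N²A/(2πR).
L = (4π×10⁻⁷)(394)²(5.040×10^-4) / (2π×0.135 m) = 1.159×10^-4 H.

L ≈ 116 μH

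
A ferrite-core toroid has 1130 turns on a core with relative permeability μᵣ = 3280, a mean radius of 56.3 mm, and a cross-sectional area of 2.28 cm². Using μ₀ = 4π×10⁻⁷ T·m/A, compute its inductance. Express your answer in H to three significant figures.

L ≈ 3.39 H

For a thin toroid, L = μ₀μᵣN²A/(2πR).
L = (4π×10⁻⁷)(3280)(1130)²(2.280×10^-4) / (2π×5.630×10^-2 m) = 3.392 H.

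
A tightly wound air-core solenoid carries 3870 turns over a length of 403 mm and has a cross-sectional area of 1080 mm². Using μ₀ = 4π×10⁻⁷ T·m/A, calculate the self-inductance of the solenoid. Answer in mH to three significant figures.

L ≈ 50.4 mH

A = 1080 mm² = 1.080×10^-3 m².
For a long solenoid, L = μ₀N²A/ℓ.
L = (4π×10⁻⁷)(3870)²(1.080×10^-3)/(0.403 m) = 5.044×10^-2 H.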